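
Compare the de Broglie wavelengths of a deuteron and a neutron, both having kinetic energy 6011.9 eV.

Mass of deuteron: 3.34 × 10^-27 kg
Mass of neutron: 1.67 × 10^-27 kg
The neutron has the longer wavelength.

Using λ = h/√(2mKE):

For deuteron: λ₁ = h/√(2m₁KE) = 2.61 × 10^-13 m
For neutron: λ₂ = h/√(2m₂KE) = 3.69 × 10^-13 m

Since λ ∝ 1/√m at constant kinetic energy, the lighter particle has the longer wavelength.

The neutron has the longer de Broglie wavelength.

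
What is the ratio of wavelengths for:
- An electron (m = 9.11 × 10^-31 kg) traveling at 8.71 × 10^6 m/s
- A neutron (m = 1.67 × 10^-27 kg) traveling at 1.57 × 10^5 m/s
λ₁/λ₂ = 33.0

Using λ = h/(mv):

λ₁ = h/(m₁v₁) = 8.35 × 10^-11 m
λ₂ = h/(m₂v₂) = 2.53 × 10^-12 m

Ratio λ₁/λ₂ = (m₂v₂)/(m₁v₁)
         = (1.67 × 10^-27 kg × 1.57 × 10^5 m/s) / (9.11 × 10^-31 kg × 8.71 × 10^6 m/s)
         = 33.0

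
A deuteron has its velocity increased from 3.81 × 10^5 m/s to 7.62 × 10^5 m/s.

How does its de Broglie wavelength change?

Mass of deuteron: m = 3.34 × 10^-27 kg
The wavelength decreases by a factor of 2.

Using λ = h/(mv):

Initial wavelength: λ₁ = h/(mv₁) = 5.21 × 10^-13 m
Final wavelength: λ₂ = h/(mv₂) = 2.60 × 10^-13 m

Since λ ∝ 1/v, when velocity increases by a factor of 2, the wavelength decreases by a factor of 2.

λ₂/λ₁ = v₁/v₂ = 1/2

The wavelength decreases by a factor of 2.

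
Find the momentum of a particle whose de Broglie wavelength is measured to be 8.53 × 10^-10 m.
7.77 × 10^-25 kg·m/s

From the de Broglie relation λ = h/p, we solve for p:

p = h/λ
p = (6.626 × 10^-34 J·s) / (8.53 × 10^-10 m)
p = 7.77 × 10^-25 kg·m/s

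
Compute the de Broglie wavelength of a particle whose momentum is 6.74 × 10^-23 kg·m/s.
9.83 × 10^-12 m

Using the de Broglie relation λ = h/p:

λ = h/p
λ = (6.626 × 10^-34 J·s) / (6.74 × 10^-23 kg·m/s)
λ = 9.83 × 10^-12 m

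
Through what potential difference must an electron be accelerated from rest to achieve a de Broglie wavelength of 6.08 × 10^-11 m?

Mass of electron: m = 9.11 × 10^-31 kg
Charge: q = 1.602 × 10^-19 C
407 V

From λ = h/√(2mqV), we solve for V:

λ² = h²/(2mqV)
V = h²/(2mqλ²)
V = (6.626 × 10^-34 J·s)² / (2 × 9.11 × 10^-31 kg × 1.602 × 10^-19 C × (6.08 × 10^-11 m)²)
V = 407 V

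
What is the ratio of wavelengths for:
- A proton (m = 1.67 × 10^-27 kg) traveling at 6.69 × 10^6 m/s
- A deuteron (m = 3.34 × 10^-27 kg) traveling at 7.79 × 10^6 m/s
λ₁/λ₂ = 2.33

Using λ = h/(mv):

λ₁ = h/(m₁v₁) = 5.93 × 10^-14 m
λ₂ = h/(m₂v₂) = 2.55 × 10^-14 m

Ratio λ₁/λ₂ = (m₂v₂)/(m₁v₁)
         = (3.34 × 10^-27 kg × 7.79 × 10^6 m/s) / (1.67 × 10^-27 kg × 6.69 × 10^6 m/s)
         = 2.33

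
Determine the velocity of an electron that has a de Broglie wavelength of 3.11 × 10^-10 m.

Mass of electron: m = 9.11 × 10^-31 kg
2.34 × 10^6 m/s

From the de Broglie relation λ = h/(mv), we solve for v:

v = h/(mλ)
v = (6.626 × 10^-34 J·s) / (9.11 × 10^-31 kg × 3.11 × 10^-10 m)
v = 2.34 × 10^6 m/s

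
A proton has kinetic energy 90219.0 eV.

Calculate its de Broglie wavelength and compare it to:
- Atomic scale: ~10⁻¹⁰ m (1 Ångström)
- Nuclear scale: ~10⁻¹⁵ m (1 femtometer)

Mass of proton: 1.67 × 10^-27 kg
λ = 9.54 × 10^-14 m, which is between nuclear and atomic scales.

Using λ = h/√(2mKE):

KE = 90219.0 eV = 1.445 × 10^-14 J

λ = h/√(2mKE)
λ = (6.626 × 10^-34 J·s) / √(2 × 1.67 × 10^-27 kg × 1.445 × 10^-14 J)
λ = 9.54 × 10^-14 m

Comparison:
- Atomic scale (10⁻¹⁰ m): λ is 0.00095× this size
- Nuclear scale (10⁻¹⁵ m): λ is 95× this size

The wavelength is between nuclear and atomic scales.

This wavelength is appropriate for probing atomic structure but too large for nuclear physics experiments.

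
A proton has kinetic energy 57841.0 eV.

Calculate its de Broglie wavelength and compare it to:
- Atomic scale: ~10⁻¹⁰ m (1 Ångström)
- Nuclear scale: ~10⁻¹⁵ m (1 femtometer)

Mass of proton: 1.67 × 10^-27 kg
λ = 1.19 × 10^-13 m, which is between nuclear and atomic scales.

Using λ = h/√(2mKE):

KE = 57841.0 eV = 9.267 × 10^-15 J

λ = h/√(2mKE)
λ = (6.626 × 10^-34 J·s) / √(2 × 1.67 × 10^-27 kg × 9.267 × 10^-15 J)
λ = 1.19 × 10^-13 m

Comparison:
- Atomic scale (10⁻¹⁰ m): λ is 0.0012× this size
- Nuclear scale (10⁻¹⁵ m): λ is 1.2e+02× this size

The wavelength is between nuclear and atomic scales.

This wavelength is appropriate for probing atomic structure but too large for nuclear physics experiments.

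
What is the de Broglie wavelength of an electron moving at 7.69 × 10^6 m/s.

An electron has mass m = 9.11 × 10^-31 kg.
9.46 × 10^-11 m

Using the de Broglie relation λ = h/(mv):

λ = h/(mv)
λ = (6.626 × 10^-34 J·s) / (9.11 × 10^-31 kg × 7.69 × 10^6 m/s)
λ = 9.46 × 10^-11 m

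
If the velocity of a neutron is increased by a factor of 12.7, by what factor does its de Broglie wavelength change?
The wavelength decreases by a factor of 12.7.

From λ = h/(mv), the wavelength is inversely proportional to velocity:

λ ∝ 1/v

If v → 12.7v, then λ → λ/12.7

When velocity is increased by a factor of 12.7, the wavelength decreases by a factor of 12.7.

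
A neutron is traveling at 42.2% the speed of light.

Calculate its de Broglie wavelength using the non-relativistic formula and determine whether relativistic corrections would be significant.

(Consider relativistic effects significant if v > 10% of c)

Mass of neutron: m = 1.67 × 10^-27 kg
Yes, relativistic corrections are needed.

Using the non-relativistic de Broglie formula λ = h/(mv):

v = 42.2% × c = 1.265 × 10^8 m/s

λ = h/(mv)
λ = (6.626 × 10^-34 J·s) / (1.67 × 10^-27 kg × 1.265 × 10^8 m/s)
λ = 3.14 × 10^-15 m

Since v = 42.2% of c > 10% of c, relativistic corrections ARE significant and the actual wavelength would differ from this non-relativistic estimate.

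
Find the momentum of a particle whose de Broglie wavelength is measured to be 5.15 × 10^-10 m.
1.29 × 10^-24 kg·m/s

From the de Broglie relation λ = h/p, we solve for p:

p = h/λ
p = (6.626 × 10^-34 J·s) / (5.15 × 10^-10 m)
p = 1.29 × 10^-24 kg·m/s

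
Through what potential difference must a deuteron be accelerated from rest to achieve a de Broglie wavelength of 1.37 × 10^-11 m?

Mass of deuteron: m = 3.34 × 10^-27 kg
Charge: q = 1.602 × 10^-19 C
2.19 V

From λ = h/√(2mqV), we solve for V:

λ² = h²/(2mqV)
V = h²/(2mqλ²)
V = (6.626 × 10^-34 J·s)² / (2 × 3.34 × 10^-27 kg × 1.602 × 10^-19 C × (1.37 × 10^-11 m)²)
V = 2.19 V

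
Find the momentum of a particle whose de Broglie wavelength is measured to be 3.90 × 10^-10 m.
1.70 × 10^-24 kg·m/s

From the de Broglie relation λ = h/p, we solve for p:

p = h/λ
p = (6.626 × 10^-34 J·s) / (3.90 × 10^-10 m)
p = 1.70 × 10^-24 kg·m/s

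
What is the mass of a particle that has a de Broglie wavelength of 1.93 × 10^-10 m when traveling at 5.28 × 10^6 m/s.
6.50 × 10^-31 kg

From the de Broglie relation λ = h/(mv), we solve for m:

m = h/(λv)
m = (6.626 × 10^-34 J·s) / (1.93 × 10^-10 m × 5.28 × 10^6 m/s)
m = 6.50 × 10^-31 kg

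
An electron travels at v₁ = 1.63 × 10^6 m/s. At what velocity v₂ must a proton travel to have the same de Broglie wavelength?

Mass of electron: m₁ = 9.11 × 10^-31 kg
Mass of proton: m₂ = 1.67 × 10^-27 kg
v₂ = 8.89 × 10^2 m/s

For equal de Broglie wavelengths: λ₁ = λ₂

h/(m₁v₁) = h/(m₂v₂)
m₁v₁ = m₂v₂
v₂ = v₁ · (m₁/m₂)

v₂ = 1.63 × 10^6 m/s × (9.11 × 10^-31 kg / 1.67 × 10^-27 kg)
v₂ = 8.89 × 10^2 m/s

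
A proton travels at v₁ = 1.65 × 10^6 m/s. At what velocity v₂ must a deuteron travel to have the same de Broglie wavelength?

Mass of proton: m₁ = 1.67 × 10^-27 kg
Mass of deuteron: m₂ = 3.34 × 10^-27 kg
v₂ = 8.25 × 10^5 m/s

For equal de Broglie wavelengths: λ₁ = λ₂

h/(m₁v₁) = h/(m₂v₂)
m₁v₁ = m₂v₂
v₂ = v₁ · (m₁/m₂)

v₂ = 1.65 × 10^6 m/s × (1.67 × 10^-27 kg / 3.34 × 10^-27 kg)
v₂ = 8.25 × 10^5 m/s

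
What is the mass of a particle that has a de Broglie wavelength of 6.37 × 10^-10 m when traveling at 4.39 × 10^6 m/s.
2.37 × 10^-31 kg

From the de Broglie relation λ = h/(mv), we solve for m:

m = h/(λv)
m = (6.626 × 10^-34 J·s) / (6.37 × 10^-10 m × 4.39 × 10^6 m/s)
m = 2.37 × 10^-31 kg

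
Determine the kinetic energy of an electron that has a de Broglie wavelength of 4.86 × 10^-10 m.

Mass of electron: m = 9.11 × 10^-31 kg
1.02 × 10^-18 J (or 6.37 eV)

From λ = h/√(2mKE), we solve for KE:

λ² = h²/(2mKE)
KE = h²/(2mλ²)
KE = (6.626 × 10^-34 J·s)² / (2 × 9.11 × 10^-31 kg × (4.86 × 10^-10 m)²)
KE = 1.02 × 10^-18 J
KE = 6.37 eV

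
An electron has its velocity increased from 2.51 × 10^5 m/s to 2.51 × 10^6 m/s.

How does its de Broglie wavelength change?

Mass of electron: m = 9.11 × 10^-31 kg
The wavelength decreases by a factor of 10.

Using λ = h/(mv):

Initial wavelength: λ₁ = h/(mv₁) = 2.90 × 10^-9 m
Final wavelength: λ₂ = h/(mv₂) = 2.90 × 10^-10 m

Since λ ∝ 1/v, when velocity increases by a factor of 10, the wavelength decreases by a factor of 10.

λ₂/λ₁ = v₁/v₂ = 1/10

The wavelength decreases by a factor of 10.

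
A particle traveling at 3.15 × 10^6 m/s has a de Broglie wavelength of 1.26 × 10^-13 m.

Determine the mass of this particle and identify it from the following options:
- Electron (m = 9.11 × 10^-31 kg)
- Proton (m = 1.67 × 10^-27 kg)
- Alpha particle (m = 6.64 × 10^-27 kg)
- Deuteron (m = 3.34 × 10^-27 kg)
The particle is a proton.

From λ = h/(mv), solve for mass:

m = h/(λv)
m = (6.626 × 10^-34 J·s) / (1.26 × 10^-13 m × 3.15 × 10^6 m/s)
m = 1.67 × 10^-27 kg

Comparing with the listed masses, this is closest to a proton.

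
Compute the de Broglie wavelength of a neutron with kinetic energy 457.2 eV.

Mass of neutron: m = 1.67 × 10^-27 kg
1.34 × 10^-12 m

Using λ = h/√(2mKE):

First convert KE to Joules: KE = 457.2 eV = 7.325 × 10^-17 J

λ = h/√(2mKE)
λ = (6.626 × 10^-34 J·s) / √(2 × 1.67 × 10^-27 kg × 7.325 × 10^-17 J)
λ = 1.34 × 10^-12 m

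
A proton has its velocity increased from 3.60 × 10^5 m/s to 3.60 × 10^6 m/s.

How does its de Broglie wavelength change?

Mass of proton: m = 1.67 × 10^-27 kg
The wavelength decreases by a factor of 10.

Using λ = h/(mv):

Initial wavelength: λ₁ = h/(mv₁) = 1.10 × 10^-12 m
Final wavelength: λ₂ = h/(mv₂) = 1.10 × 10^-13 m

Since λ ∝ 1/v, when velocity increases by a factor of 10, the wavelength decreases by a factor of 10.

λ₂/λ₁ = v₁/v₂ = 1/10

The wavelength decreases by a factor of 10.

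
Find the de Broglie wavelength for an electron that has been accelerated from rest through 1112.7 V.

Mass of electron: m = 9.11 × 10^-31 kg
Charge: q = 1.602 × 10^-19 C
3.68 × 10^-11 m

When a particle is accelerated through voltage V, it gains kinetic energy KE = qV.

The de Broglie wavelength is then λ = h/√(2mqV):

λ = h/√(2mqV)
λ = (6.626 × 10^-34 J·s) / √(2 × 9.11 × 10^-31 kg × 1.602 × 10^-19 C × 1112.7 V)
λ = 3.68 × 10^-11 m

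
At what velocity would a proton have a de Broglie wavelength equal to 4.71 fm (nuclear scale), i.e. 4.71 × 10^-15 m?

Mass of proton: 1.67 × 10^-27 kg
8.42 × 10^7 m/s

From λ = h/(mv), solve for v:

v = h/(mλ)
v = (6.626 × 10^-34 J·s) / (1.67 × 10^-27 kg × 4.71 × 10^-15 m)
v = 8.42 × 10^7 m/s

Note: This velocity is 28.1% of the speed of light, so relativistic corrections would be needed for a more accurate calculation.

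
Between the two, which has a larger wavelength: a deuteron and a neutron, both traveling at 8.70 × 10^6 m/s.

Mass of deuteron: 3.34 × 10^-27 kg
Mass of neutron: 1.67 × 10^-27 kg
The neutron has the longer wavelength.

Using λ = h/(mv), since both particles have the same velocity, the wavelength depends only on mass.

For deuteron: λ₁ = h/(m₁v) = 2.28 × 10^-14 m
For neutron: λ₂ = h/(m₂v) = 4.56 × 10^-14 m

Since λ ∝ 1/m at constant velocity, the lighter particle has the longer wavelength.

The neutron has the longer de Broglie wavelength.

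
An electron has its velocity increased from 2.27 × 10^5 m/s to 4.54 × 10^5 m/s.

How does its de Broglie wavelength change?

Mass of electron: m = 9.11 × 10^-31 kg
The wavelength decreases by a factor of 2.

Using λ = h/(mv):

Initial wavelength: λ₁ = h/(mv₁) = 3.20 × 10^-9 m
Final wavelength: λ₂ = h/(mv₂) = 1.60 × 10^-9 m

Since λ ∝ 1/v, when velocity increases by a factor of 2, the wavelength decreases by a factor of 2.

λ₂/λ₁ = v₁/v₂ = 1/2

The wavelength decreases by a factor of 2.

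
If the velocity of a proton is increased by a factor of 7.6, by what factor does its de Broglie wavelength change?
The wavelength decreases by a factor of 7.6.

From λ = h/(mv), the wavelength is inversely proportional to velocity:

λ ∝ 1/v

If v → 7.6v, then λ → λ/7.6

When velocity is increased by a factor of 7.6, the wavelength decreases by a factor of 7.6.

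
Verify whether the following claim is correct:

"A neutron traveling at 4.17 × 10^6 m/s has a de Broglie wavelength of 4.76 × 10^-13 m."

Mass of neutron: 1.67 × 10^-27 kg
False

The claim is incorrect.

Using λ = h/(mv):
λ = (6.626 × 10^-34 J·s) / (1.67 × 10^-27 kg × 4.17 × 10^6 m/s)
λ = 9.51 × 10^-14 m

The actual wavelength differs from the claimed 4.76 × 10^-13 m.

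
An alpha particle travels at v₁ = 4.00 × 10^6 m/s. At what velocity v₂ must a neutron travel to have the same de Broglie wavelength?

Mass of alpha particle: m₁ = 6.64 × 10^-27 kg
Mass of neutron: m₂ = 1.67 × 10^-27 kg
v₂ = 1.59 × 10^7 m/s

For equal de Broglie wavelengths: λ₁ = λ₂

h/(m₁v₁) = h/(m₂v₂)
m₁v₁ = m₂v₂
v₂ = v₁ · (m₁/m₂)

v₂ = 4.00 × 10^6 m/s × (6.64 × 10^-27 kg / 1.67 × 10^-27 kg)
v₂ = 1.59 × 10^7 m/s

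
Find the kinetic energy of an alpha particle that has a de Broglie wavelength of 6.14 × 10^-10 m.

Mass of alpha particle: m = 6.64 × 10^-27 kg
8.77 × 10^-23 J (or 5.47 × 10^-4 eV)

From λ = h/√(2mKE), we solve for KE:

λ² = h²/(2mKE)
KE = h²/(2mλ²)
KE = (6.626 × 10^-34 J·s)² / (2 × 6.64 × 10^-27 kg × (6.14 × 10^-10 m)²)
KE = 8.77 × 10^-23 J
KE = 5.47 × 10^-4 eV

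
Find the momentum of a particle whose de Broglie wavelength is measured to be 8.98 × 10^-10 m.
7.38 × 10^-25 kg·m/s

From the de Broglie relation λ = h/p, we solve for p:

p = h/λ
p = (6.626 × 10^-34 J·s) / (8.98 × 10^-10 m)
p = 7.38 × 10^-25 kg·m/s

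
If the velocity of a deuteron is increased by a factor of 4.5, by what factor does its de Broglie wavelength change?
The wavelength decreases by a factor of 4.5.

From λ = h/(mv), the wavelength is inversely proportional to velocity:

λ ∝ 1/v

If v → 4.5v, then λ → λ/4.5

When velocity is increased by a factor of 4.5, the wavelength decreases by a factor of 4.5.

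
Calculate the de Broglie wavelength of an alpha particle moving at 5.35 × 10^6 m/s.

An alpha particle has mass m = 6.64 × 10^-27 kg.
1.87 × 10^-14 m

Using the de Broglie relation λ = h/(mv):

λ = h/(mv)
λ = (6.626 × 10^-34 J·s) / (6.64 × 10^-27 kg × 5.35 × 10^6 m/s)
λ = 1.87 × 10^-14 m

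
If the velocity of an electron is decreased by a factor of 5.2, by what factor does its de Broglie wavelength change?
The wavelength increases by a factor of 5.2.

From λ = h/(mv), the wavelength is inversely proportional to velocity:

λ ∝ 1/v

If v → v/5.2, then λ → 5.2λ

When velocity is decreased by a factor of 5.2, the wavelength increases by a factor of 5.2.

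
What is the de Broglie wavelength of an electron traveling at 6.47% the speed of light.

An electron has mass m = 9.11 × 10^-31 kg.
3.75 × 10^-11 m

Using the de Broglie relation λ = h/(mv):

v = 6.47% × c = 1.940 × 10^7 m/s

λ = h/(mv)
λ = (6.626 × 10^-34 J·s) / (9.11 × 10^-31 kg × 1.940 × 10^7 m/s)
λ = 3.75 × 10^-11 m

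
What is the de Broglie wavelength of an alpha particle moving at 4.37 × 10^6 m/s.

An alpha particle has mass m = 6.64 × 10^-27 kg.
2.28 × 10^-14 m

Using the de Broglie relation λ = h/(mv):

λ = h/(mv)
λ = (6.626 × 10^-34 J·s) / (6.64 × 10^-27 kg × 4.37 × 10^6 m/s)
λ = 2.28 × 10^-14 m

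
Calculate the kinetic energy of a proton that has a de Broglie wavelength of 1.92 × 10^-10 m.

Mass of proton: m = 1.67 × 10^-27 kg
3.57 × 10^-21 J (or 0.0223 eV)

From λ = h/√(2mKE), we solve for KE:

λ² = h²/(2mKE)
KE = h²/(2mλ²)
KE = (6.626 × 10^-34 J·s)² / (2 × 1.67 × 10^-27 kg × (1.92 × 10^-10 m)²)
KE = 3.57 × 10^-21 J
KE = 0.0223 eV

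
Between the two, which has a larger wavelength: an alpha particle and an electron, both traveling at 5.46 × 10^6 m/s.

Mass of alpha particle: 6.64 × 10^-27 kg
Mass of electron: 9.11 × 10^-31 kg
The electron has the longer wavelength.

Using λ = h/(mv), since both particles have the same velocity, the wavelength depends only on mass.

For alpha particle: λ₁ = h/(m₁v) = 1.83 × 10^-14 m
For electron: λ₂ = h/(m₂v) = 1.33 × 10^-10 m

Since λ ∝ 1/m at constant velocity, the lighter particle has the longer wavelength.

The electron has the longer de Broglie wavelength.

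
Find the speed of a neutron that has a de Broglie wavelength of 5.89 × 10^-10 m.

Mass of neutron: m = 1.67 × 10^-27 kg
6.74 × 10^2 m/s

From the de Broglie relation λ = h/(mv), we solve for v:

v = h/(mλ)
v = (6.626 × 10^-34 J·s) / (1.67 × 10^-27 kg × 5.89 × 10^-10 m)
v = 6.74 × 10^2 m/s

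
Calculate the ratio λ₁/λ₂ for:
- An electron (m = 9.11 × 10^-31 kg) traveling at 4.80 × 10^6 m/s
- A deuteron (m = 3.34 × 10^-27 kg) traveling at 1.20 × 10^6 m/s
λ₁/λ₂ = 917

Using λ = h/(mv):

λ₁ = h/(m₁v₁) = 1.52 × 10^-10 m
λ₂ = h/(m₂v₂) = 1.65 × 10^-13 m

Ratio λ₁/λ₂ = (m₂v₂)/(m₁v₁)
         = (3.34 × 10^-27 kg × 1.20 × 10^6 m/s) / (9.11 × 10^-31 kg × 4.80 × 10^6 m/s)
         = 917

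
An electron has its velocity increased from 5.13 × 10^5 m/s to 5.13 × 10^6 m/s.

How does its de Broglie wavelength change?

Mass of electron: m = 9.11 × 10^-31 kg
The wavelength decreases by a factor of 10.

Using λ = h/(mv):

Initial wavelength: λ₁ = h/(mv₁) = 1.42 × 10^-9 m
Final wavelength: λ₂ = h/(mv₂) = 1.42 × 10^-10 m

Since λ ∝ 1/v, when velocity increases by a factor of 10, the wavelength decreases by a factor of 10.

λ₂/λ₁ = v₁/v₂ = 1/10

The wavelength decreases by a factor of 10.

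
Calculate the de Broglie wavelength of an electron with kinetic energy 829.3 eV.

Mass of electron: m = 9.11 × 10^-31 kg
4.26 × 10^-11 m

Using λ = h/√(2mKE):

First convert KE to Joules: KE = 829.3 eV = 1.329 × 10^-16 J

λ = h/√(2mKE)
λ = (6.626 × 10^-34 J·s) / √(2 × 9.11 × 10^-31 kg × 1.329 × 10^-16 J)
λ = 4.26 × 10^-11 m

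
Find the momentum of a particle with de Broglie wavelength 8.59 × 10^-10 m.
7.71 × 10^-25 kg·m/s

From the de Broglie relation λ = h/p, we solve for p:

p = h/λ
p = (6.626 × 10^-34 J·s) / (8.59 × 10^-10 m)
p = 7.71 × 10^-25 kg·m/s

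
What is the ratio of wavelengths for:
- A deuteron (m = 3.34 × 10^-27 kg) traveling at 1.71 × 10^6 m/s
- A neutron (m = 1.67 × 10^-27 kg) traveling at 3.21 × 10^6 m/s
λ₁/λ₂ = 0.939

Using λ = h/(mv):

λ₁ = h/(m₁v₁) = 1.16 × 10^-13 m
λ₂ = h/(m₂v₂) = 1.24 × 10^-13 m

Ratio λ₁/λ₂ = (m₂v₂)/(m₁v₁)
         = (1.67 × 10^-27 kg × 3.21 × 10^6 m/s) / (3.34 × 10^-27 kg × 1.71 × 10^6 m/s)
         = 0.939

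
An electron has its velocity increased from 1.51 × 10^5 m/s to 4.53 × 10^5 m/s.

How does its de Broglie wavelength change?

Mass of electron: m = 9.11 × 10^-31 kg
The wavelength decreases by a factor of 3.

Using λ = h/(mv):

Initial wavelength: λ₁ = h/(mv₁) = 4.82 × 10^-9 m
Final wavelength: λ₂ = h/(mv₂) = 1.61 × 10^-9 m

Since λ ∝ 1/v, when velocity increases by a factor of 3, the wavelength decreases by a factor of 3.

λ₂/λ₁ = v₁/v₂ = 1/3

The wavelength decreases by a factor of 3.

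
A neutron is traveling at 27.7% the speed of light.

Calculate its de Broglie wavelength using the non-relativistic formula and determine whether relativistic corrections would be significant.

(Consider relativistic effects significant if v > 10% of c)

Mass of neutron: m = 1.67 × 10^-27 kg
Yes, relativistic corrections are needed.

Using the non-relativistic de Broglie formula λ = h/(mv):

v = 27.7% × c = 8.304 × 10^7 m/s

λ = h/(mv)
λ = (6.626 × 10^-34 J·s) / (1.67 × 10^-27 kg × 8.304 × 10^7 m/s)
λ = 4.78 × 10^-15 m

Since v = 27.7% of c > 10% of c, relativistic corrections ARE significant and the actual wavelength would differ from this non-relativistic estimate.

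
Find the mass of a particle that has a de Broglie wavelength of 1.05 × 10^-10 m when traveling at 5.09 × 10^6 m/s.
1.24 × 10^-30 kg

From the de Broglie relation λ = h/(mv), we solve for m:

m = h/(λv)
m = (6.626 × 10^-34 J·s) / (1.05 × 10^-10 m × 5.09 × 10^6 m/s)
m = 1.24 × 10^-30 kg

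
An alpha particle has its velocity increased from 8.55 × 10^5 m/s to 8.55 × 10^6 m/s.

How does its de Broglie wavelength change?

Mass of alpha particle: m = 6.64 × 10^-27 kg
The wavelength decreases by a factor of 10.

Using λ = h/(mv):

Initial wavelength: λ₁ = h/(mv₁) = 1.17 × 10^-13 m
Final wavelength: λ₂ = h/(mv₂) = 1.17 × 10^-14 m

Since λ ∝ 1/v, when velocity increases by a factor of 10, the wavelength decreases by a factor of 10.

λ₂/λ₁ = v₁/v₂ = 1/10

The wavelength decreases by a factor of 10.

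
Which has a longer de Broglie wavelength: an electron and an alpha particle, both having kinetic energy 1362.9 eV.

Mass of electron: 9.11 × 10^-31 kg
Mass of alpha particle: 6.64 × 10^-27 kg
The electron has the longer wavelength.

Using λ = h/√(2mKE):

For electron: λ₁ = h/√(2m₁KE) = 3.32 × 10^-11 m
For alpha particle: λ₂ = h/√(2m₂KE) = 3.89 × 10^-13 m

Since λ ∝ 1/√m at constant kinetic energy, the lighter particle has the longer wavelength.

The electron has the longer de Broglie wavelength.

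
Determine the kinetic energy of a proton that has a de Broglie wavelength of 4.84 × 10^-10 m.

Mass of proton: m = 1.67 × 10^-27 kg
5.61 × 10^-22 J (or 3.50 × 10^-3 eV)

From λ = h/√(2mKE), we solve for KE:

λ² = h²/(2mKE)
KE = h²/(2mλ²)
KE = (6.626 × 10^-34 J·s)² / (2 × 1.67 × 10^-27 kg × (4.84 × 10^-10 m)²)
KE = 5.61 × 10^-22 J
KE = 3.50 × 10^-3 eV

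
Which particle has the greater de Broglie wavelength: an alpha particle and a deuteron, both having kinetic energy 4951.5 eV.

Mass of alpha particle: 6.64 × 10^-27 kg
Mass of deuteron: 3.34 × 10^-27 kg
The deuteron has the longer wavelength.

Using λ = h/√(2mKE):

For alpha particle: λ₁ = h/√(2m₁KE) = 2.04 × 10^-13 m
For deuteron: λ₂ = h/√(2m₂KE) = 2.88 × 10^-13 m

Since λ ∝ 1/√m at constant kinetic energy, the lighter particle has the longer wavelength.

The deuteron has the longer de Broglie wavelength.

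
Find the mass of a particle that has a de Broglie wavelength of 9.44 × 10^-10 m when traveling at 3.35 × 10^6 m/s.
2.10 × 10^-31 kg

From the de Broglie relation λ = h/(mv), we solve for m:

m = h/(λv)
m = (6.626 × 10^-34 J·s) / (9.44 × 10^-10 m × 3.35 × 10^6 m/s)
m = 2.10 × 10^-31 kg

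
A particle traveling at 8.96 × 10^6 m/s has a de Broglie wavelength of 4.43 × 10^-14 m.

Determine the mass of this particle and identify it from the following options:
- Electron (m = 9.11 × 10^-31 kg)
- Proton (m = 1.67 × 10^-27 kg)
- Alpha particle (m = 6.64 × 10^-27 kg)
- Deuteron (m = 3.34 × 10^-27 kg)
The particle is a proton.

From λ = h/(mv), solve for mass:

m = h/(λv)
m = (6.626 × 10^-34 J·s) / (4.43 × 10^-14 m × 8.96 × 10^6 m/s)
m = 1.67 × 10^-27 kg

Comparing with the listed masses, this is closest to a proton.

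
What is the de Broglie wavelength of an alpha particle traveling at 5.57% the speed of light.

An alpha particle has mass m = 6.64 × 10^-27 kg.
5.98 × 10^-15 m

Using the de Broglie relation λ = h/(mv):

v = 5.57% × c = 1.670 × 10^7 m/s

λ = h/(mv)
λ = (6.626 × 10^-34 J·s) / (6.64 × 10^-27 kg × 1.670 × 10^7 m/s)
λ = 5.98 × 10^-15 m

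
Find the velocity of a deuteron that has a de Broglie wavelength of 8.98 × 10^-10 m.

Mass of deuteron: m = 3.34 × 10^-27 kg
2.21 × 10^2 m/s

From the de Broglie relation λ = h/(mv), we solve for v:

v = h/(mλ)
v = (6.626 × 10^-34 J·s) / (3.34 × 10^-27 kg × 8.98 × 10^-10 m)
v = 2.21 × 10^2 m/s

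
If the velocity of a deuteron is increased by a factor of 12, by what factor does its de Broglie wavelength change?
The wavelength decreases by a factor of 12.

From λ = h/(mv), the wavelength is inversely proportional to velocity:

λ ∝ 1/v

If v → 12v, then λ → λ/12

When velocity is increased by a factor of 12, the wavelength decreases by a factor of 12.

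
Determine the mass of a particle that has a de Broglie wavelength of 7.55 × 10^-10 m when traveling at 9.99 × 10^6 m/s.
8.78 × 10^-32 kg

From the de Broglie relation λ = h/(mv), we solve for m:

m = h/(λv)
m = (6.626 × 10^-34 J·s) / (7.55 × 10^-10 m × 9.99 × 10^6 m/s)
m = 8.78 × 10^-32 kg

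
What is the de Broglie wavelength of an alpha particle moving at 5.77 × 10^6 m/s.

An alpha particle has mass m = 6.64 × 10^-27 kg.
1.73 × 10^-14 m

Using the de Broglie relation λ = h/(mv):

λ = h/(mv)
λ = (6.626 × 10^-34 J·s) / (6.64 × 10^-27 kg × 5.77 × 10^6 m/s)
λ = 1.73 × 10^-14 m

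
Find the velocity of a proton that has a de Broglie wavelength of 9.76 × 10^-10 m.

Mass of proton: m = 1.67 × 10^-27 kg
4.07 × 10^2 m/s

From the de Broglie relation λ = h/(mv), we solve for v:

v = h/(mλ)
v = (6.626 × 10^-34 J·s) / (1.67 × 10^-27 kg × 9.76 × 10^-10 m)
v = 4.07 × 10^2 m/s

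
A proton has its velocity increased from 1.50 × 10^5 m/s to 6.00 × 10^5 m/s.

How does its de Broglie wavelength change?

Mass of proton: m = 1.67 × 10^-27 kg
The wavelength decreases by a factor of 4.

Using λ = h/(mv):

Initial wavelength: λ₁ = h/(mv₁) = 2.65 × 10^-12 m
Final wavelength: λ₂ = h/(mv₂) = 6.61 × 10^-13 m

Since λ ∝ 1/v, when velocity increases by a factor of 4, the wavelength decreases by a factor of 4.

λ₂/λ₁ = v₁/v₂ = 1/4

The wavelength decreases by a factor of 4.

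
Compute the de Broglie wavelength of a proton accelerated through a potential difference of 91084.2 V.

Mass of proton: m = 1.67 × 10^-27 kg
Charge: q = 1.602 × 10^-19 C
9.49 × 10^-14 m

When a particle is accelerated through voltage V, it gains kinetic energy KE = qV.

The de Broglie wavelength is then λ = h/√(2mqV):

λ = h/√(2mqV)
λ = (6.626 × 10^-34 J·s) / √(2 × 1.67 × 10^-27 kg × 1.602 × 10^-19 C × 91084.2 V)
λ = 9.49 × 10^-14 m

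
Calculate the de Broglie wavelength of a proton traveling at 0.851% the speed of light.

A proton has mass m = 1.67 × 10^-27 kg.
1.56 × 10^-13 m

Using the de Broglie relation λ = h/(mv):

v = 0.851% × c = 2.551 × 10^6 m/s

λ = h/(mv)
λ = (6.626 × 10^-34 J·s) / (1.67 × 10^-27 kg × 2.551 × 10^6 m/s)
λ = 1.56 × 10^-13 m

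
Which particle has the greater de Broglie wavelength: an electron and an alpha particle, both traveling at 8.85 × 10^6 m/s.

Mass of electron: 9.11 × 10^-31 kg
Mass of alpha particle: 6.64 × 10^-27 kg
The electron has the longer wavelength.

Using λ = h/(mv), since both particles have the same velocity, the wavelength depends only on mass.

For electron: λ₁ = h/(m₁v) = 8.22 × 10^-11 m
For alpha particle: λ₂ = h/(m₂v) = 1.13 × 10^-14 m

Since λ ∝ 1/m at constant velocity, the lighter particle has the longer wavelength.

The electron has the longer de Broglie wavelength.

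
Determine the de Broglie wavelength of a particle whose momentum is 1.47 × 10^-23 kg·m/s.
4.51 × 10^-11 m

Using the de Broglie relation λ = h/p:

λ = h/p
λ = (6.626 × 10^-34 J·s) / (1.47 × 10^-23 kg·m/s)
λ = 4.51 × 10^-11 m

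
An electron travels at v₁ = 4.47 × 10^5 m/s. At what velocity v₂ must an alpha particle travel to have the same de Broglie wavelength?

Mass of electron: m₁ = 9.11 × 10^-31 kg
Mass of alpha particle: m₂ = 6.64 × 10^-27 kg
v₂ = 6.13 × 10^1 m/s

For equal de Broglie wavelengths: λ₁ = λ₂

h/(m₁v₁) = h/(m₂v₂)
m₁v₁ = m₂v₂
v₂ = v₁ · (m₁/m₂)

v₂ = 4.47 × 10^5 m/s × (9.11 × 10^-31 kg / 6.64 × 10^-27 kg)
v₂ = 6.13 × 10^1 m/s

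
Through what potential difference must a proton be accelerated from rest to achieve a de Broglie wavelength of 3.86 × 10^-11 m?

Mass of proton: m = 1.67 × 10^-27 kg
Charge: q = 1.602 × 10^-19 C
5.51 × 10^-1 V

From λ = h/√(2mqV), we solve for V:

λ² = h²/(2mqV)
V = h²/(2mqλ²)
V = (6.626 × 10^-34 J·s)² / (2 × 1.67 × 10^-27 kg × 1.602 × 10^-19 C × (3.86 × 10^-11 m)²)
V = 5.51 × 10^-1 V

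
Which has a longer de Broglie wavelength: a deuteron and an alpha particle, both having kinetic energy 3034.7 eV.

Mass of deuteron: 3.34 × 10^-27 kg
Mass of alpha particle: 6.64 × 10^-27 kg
The deuteron has the longer wavelength.

Using λ = h/√(2mKE):

For deuteron: λ₁ = h/√(2m₁KE) = 3.68 × 10^-13 m
For alpha particle: λ₂ = h/√(2m₂KE) = 2.61 × 10^-13 m

Since λ ∝ 1/√m at constant kinetic energy, the lighter particle has the longer wavelength.

The deuteron has the longer de Broglie wavelength.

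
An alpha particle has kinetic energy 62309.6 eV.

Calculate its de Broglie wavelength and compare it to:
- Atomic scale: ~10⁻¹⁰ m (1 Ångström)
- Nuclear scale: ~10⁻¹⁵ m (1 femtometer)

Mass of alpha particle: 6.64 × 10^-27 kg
λ = 5.75 × 10^-14 m, which is between nuclear and atomic scales.

Using λ = h/√(2mKE):

KE = 62309.6 eV = 9.983 × 10^-15 J

λ = h/√(2mKE)
λ = (6.626 × 10^-34 J·s) / √(2 × 6.64 × 10^-27 kg × 9.983 × 10^-15 J)
λ = 5.75 × 10^-14 m

Comparison:
- Atomic scale (10⁻¹⁰ m): λ is 0.00058× this size
- Nuclear scale (10⁻¹⁵ m): λ is 58× this size

The wavelength is between nuclear and atomic scales.

This wavelength is appropriate for probing atomic structure but too large for nuclear physics experiments.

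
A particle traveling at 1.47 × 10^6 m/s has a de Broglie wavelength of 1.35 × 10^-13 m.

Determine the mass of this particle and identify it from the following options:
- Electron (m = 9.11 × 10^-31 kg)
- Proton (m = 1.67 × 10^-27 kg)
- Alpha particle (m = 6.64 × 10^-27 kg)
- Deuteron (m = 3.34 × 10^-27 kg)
The particle is a deuteron.

From λ = h/(mv), solve for mass:

m = h/(λv)
m = (6.626 × 10^-34 J·s) / (1.35 × 10^-13 m × 1.47 × 10^6 m/s)
m = 3.34 × 10^-27 kg

Comparing with the listed masses, this is closest to a deuteron.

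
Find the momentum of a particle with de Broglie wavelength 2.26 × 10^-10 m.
2.93 × 10^-24 kg·m/s

From the de Broglie relation λ = h/p, we solve for p:

p = h/λ
p = (6.626 × 10^-34 J·s) / (2.26 × 10^-10 m)
p = 2.93 × 10^-24 kg·m/s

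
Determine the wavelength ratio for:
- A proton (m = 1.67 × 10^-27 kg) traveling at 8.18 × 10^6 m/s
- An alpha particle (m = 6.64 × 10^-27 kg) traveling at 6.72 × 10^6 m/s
λ₁/λ₂ = 3.27

Using λ = h/(mv):

λ₁ = h/(m₁v₁) = 4.85 × 10^-14 m
λ₂ = h/(m₂v₂) = 1.48 × 10^-14 m

Ratio λ₁/λ₂ = (m₂v₂)/(m₁v₁)
         = (6.64 × 10^-27 kg × 6.72 × 10^6 m/s) / (1.67 × 10^-27 kg × 8.18 × 10^6 m/s)
         = 3.27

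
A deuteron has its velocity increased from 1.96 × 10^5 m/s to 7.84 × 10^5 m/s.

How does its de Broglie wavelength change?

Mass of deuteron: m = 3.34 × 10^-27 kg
The wavelength decreases by a factor of 4.

Using λ = h/(mv):

Initial wavelength: λ₁ = h/(mv₁) = 1.01 × 10^-12 m
Final wavelength: λ₂ = h/(mv₂) = 2.53 × 10^-13 m

Since λ ∝ 1/v, when velocity increases by a factor of 4, the wavelength decreases by a factor of 4.

λ₂/λ₁ = v₁/v₂ = 1/4

The wavelength decreases by a factor of 4.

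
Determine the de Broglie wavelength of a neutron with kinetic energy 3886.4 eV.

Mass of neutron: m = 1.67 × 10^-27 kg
4.59 × 10^-13 m

Using λ = h/√(2mKE):

First convert KE to Joules: KE = 3886.4 eV = 6.227 × 10^-16 J

λ = h/√(2mKE)
λ = (6.626 × 10^-34 J·s) / √(2 × 1.67 × 10^-27 kg × 6.227 × 10^-16 J)
λ = 4.59 × 10^-13 m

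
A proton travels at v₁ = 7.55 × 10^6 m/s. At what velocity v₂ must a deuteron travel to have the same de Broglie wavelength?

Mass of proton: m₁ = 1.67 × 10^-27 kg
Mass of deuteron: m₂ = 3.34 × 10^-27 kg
v₂ = 3.78 × 10^6 m/s

For equal de Broglie wavelengths: λ₁ = λ₂

h/(m₁v₁) = h/(m₂v₂)
m₁v₁ = m₂v₂
v₂ = v₁ · (m₁/m₂)

v₂ = 7.55 × 10^6 m/s × (1.67 × 10^-27 kg / 3.34 × 10^-27 kg)
v₂ = 3.78 × 10^6 m/s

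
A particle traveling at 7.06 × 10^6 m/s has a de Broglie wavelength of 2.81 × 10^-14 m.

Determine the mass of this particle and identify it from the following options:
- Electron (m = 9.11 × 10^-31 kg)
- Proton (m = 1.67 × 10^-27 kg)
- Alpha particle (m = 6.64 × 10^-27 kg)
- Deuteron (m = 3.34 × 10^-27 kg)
The particle is a deuteron.

From λ = h/(mv), solve for mass:

m = h/(λv)
m = (6.626 × 10^-34 J·s) / (2.81 × 10^-14 m × 7.06 × 10^6 m/s)
m = 3.34 × 10^-27 kg

Comparing with the listed masses, this is closest to a deuteron.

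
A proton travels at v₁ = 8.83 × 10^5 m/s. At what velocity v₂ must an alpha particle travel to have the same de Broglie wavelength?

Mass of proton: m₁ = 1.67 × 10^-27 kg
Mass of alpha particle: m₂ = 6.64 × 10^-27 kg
v₂ = 2.22 × 10^5 m/s

For equal de Broglie wavelengths: λ₁ = λ₂

h/(m₁v₁) = h/(m₂v₂)
m₁v₁ = m₂v₂
v₂ = v₁ · (m₁/m₂)

v₂ = 8.83 × 10^5 m/s × (1.67 × 10^-27 kg / 6.64 × 10^-27 kg)
v₂ = 2.22 × 10^5 m/s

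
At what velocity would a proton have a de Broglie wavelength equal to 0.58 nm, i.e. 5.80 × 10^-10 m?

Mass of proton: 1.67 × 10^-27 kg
6.84 × 10^2 m/s

From λ = h/(mv), solve for v:

v = h/(mλ)
v = (6.626 × 10^-34 J·s) / (1.67 × 10^-27 kg × 5.80 × 10^-10 m)
v = 6.84 × 10^2 m/s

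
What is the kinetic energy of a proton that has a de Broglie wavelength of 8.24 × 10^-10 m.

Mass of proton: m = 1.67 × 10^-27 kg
1.94 × 10^-22 J (or 1.21 × 10^-3 eV)

From λ = h/√(2mKE), we solve for KE:

λ² = h²/(2mKE)
KE = h²/(2mλ²)
KE = (6.626 × 10^-34 J·s)² / (2 × 1.67 × 10^-27 kg × (8.24 × 10^-10 m)²)
KE = 1.94 × 10^-22 J
KE = 1.21 × 10^-3 eV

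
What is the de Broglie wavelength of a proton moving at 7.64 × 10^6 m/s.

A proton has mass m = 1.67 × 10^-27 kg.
5.19 × 10^-14 m

Using the de Broglie relation λ = h/(mv):

λ = h/(mv)
λ = (6.626 × 10^-34 J·s) / (1.67 × 10^-27 kg × 7.64 × 10^6 m/s)
λ = 5.19 × 10^-14 m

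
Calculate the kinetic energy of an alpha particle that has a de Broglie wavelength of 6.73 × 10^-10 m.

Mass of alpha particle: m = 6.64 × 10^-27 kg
7.30 × 10^-23 J (or 4.56 × 10^-4 eV)

From λ = h/√(2mKE), we solve for KE:

λ² = h²/(2mKE)
KE = h²/(2mλ²)
KE = (6.626 × 10^-34 J·s)² / (2 × 6.64 × 10^-27 kg × (6.73 × 10^-10 m)²)
KE = 7.30 × 10^-23 J
KE = 4.56 × 10^-4 eV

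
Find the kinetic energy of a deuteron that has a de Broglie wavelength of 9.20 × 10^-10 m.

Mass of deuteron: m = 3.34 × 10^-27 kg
7.77 × 10^-23 J (or 4.85 × 10^-4 eV)

From λ = h/√(2mKE), we solve for KE:

λ² = h²/(2mKE)
KE = h²/(2mλ²)
KE = (6.626 × 10^-34 J·s)² / (2 × 3.34 × 10^-27 kg × (9.20 × 10^-10 m)²)
KE = 7.77 × 10^-23 J
KE = 4.85 × 10^-4 eV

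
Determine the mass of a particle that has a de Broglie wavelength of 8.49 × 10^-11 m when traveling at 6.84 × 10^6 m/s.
1.14 × 10^-30 kg

From the de Broglie relation λ = h/(mv), we solve for m:

m = h/(λv)
m = (6.626 × 10^-34 J·s) / (8.49 × 10^-11 m × 6.84 × 10^6 m/s)
m = 1.14 × 10^-30 kg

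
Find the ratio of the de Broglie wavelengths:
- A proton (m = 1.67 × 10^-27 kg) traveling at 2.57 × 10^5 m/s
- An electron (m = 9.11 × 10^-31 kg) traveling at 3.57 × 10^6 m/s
λ₁/λ₂ = 7.58 × 10^-3

Using λ = h/(mv):

λ₁ = h/(m₁v₁) = 1.54 × 10^-12 m
λ₂ = h/(m₂v₂) = 2.04 × 10^-10 m

Ratio λ₁/λ₂ = (m₂v₂)/(m₁v₁)
         = (9.11 × 10^-31 kg × 3.57 × 10^6 m/s) / (1.67 × 10^-27 kg × 2.57 × 10^5 m/s)
         = 7.58 × 10^-3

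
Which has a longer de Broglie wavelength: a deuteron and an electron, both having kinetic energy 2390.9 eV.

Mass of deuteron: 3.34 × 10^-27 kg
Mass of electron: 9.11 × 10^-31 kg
The electron has the longer wavelength.

Using λ = h/√(2mKE):

For deuteron: λ₁ = h/√(2m₁KE) = 4.14 × 10^-13 m
For electron: λ₂ = h/√(2m₂KE) = 2.51 × 10^-11 m

Since λ ∝ 1/√m at constant kinetic energy, the lighter particle has the longer wavelength.

The electron has the longer de Broglie wavelength.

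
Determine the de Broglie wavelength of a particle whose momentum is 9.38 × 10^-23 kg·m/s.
7.06 × 10^-12 m

Using the de Broglie relation λ = h/p:

λ = h/p
λ = (6.626 × 10^-34 J·s) / (9.38 × 10^-23 kg·m/s)
λ = 7.06 × 10^-12 m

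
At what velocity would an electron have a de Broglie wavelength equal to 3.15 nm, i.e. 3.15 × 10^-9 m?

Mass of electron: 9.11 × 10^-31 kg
2.31 × 10^5 m/s

From λ = h/(mv), solve for v:

v = h/(mλ)
v = (6.626 × 10^-34 J·s) / (9.11 × 10^-31 kg × 3.15 × 10^-9 m)
v = 2.31 × 10^5 m/s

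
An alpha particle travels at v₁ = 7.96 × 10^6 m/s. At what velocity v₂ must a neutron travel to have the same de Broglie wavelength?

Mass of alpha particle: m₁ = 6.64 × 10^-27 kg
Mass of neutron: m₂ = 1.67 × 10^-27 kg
v₂ = 3.16 × 10^7 m/s

For equal de Broglie wavelengths: λ₁ = λ₂

h/(m₁v₁) = h/(m₂v₂)
m₁v₁ = m₂v₂
v₂ = v₁ · (m₁/m₂)

v₂ = 7.96 × 10^6 m/s × (6.64 × 10^-27 kg / 1.67 × 10^-27 kg)
v₂ = 3.16 × 10^7 m/s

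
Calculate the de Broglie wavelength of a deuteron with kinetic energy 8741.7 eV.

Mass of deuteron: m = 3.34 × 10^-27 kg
2.17 × 10^-13 m

Using λ = h/√(2mKE):

First convert KE to Joules: KE = 8741.7 eV = 1.401 × 10^-15 J

λ = h/√(2mKE)
λ = (6.626 × 10^-34 J·s) / √(2 × 3.34 × 10^-27 kg × 1.401 × 10^-15 J)
λ = 2.17 × 10^-13 m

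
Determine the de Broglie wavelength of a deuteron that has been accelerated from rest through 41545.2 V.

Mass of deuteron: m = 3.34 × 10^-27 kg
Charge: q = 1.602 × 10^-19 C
9.94 × 10^-14 m

When a particle is accelerated through voltage V, it gains kinetic energy KE = qV.

The de Broglie wavelength is then λ = h/√(2mqV):

λ = h/√(2mqV)
λ = (6.626 × 10^-34 J·s) / √(2 × 3.34 × 10^-27 kg × 1.602 × 10^-19 C × 41545.2 V)
λ = 9.94 × 10^-14 m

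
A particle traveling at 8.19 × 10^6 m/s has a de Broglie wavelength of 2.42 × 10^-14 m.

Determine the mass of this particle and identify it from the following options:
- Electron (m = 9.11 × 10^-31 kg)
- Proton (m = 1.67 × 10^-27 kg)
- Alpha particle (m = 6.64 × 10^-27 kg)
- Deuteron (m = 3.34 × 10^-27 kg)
The particle is a deuteron.

From λ = h/(mv), solve for mass:

m = h/(λv)
m = (6.626 × 10^-34 J·s) / (2.42 × 10^-14 m × 8.19 × 10^6 m/s)
m = 3.34 × 10^-27 kg

Comparing with the listed masses, this is closest to a deuteron.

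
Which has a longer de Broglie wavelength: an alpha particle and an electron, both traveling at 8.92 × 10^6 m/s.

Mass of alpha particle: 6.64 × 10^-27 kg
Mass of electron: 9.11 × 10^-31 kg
The electron has the longer wavelength.

Using λ = h/(mv), since both particles have the same velocity, the wavelength depends only on mass.

For alpha particle: λ₁ = h/(m₁v) = 1.12 × 10^-14 m
For electron: λ₂ = h/(m₂v) = 8.15 × 10^-11 m

Since λ ∝ 1/m at constant velocity, the lighter particle has the longer wavelength.

The electron has the longer de Broglie wavelength.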